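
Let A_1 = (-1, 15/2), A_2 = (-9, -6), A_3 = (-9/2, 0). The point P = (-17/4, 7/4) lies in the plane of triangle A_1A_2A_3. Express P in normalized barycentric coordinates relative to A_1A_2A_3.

(1/2, 1/3, 1/6)

Signed area of the reference triangle: [A_1A_2A_3] = ½·((-1)·(-6−0) + (-9)·(0−(15/2)) + (-9/2)·(15/2−(-6))) = ½·(6 + 135/2 − 243/4) = 51/8.
[PA_2A_3] = ½·((-17/4)·(-6−0) + (-9)·(0−(7/4)) + (-9/2)·(7/4−(-6))) = ½·(51/2 + 63/4 − 279/8) = 51/16, so the A_1-coordinate is (51/16)/(51/8) = 1/2.
[A_1PA_3] = ½·((-1)·(7/4−0) + (-17/4)·(0−(15/2)) + (-9/2)·(15/2−(7/4))) = ½·(-7/4 + 255/8 − 207/8) = 17/8, so the A_2-coordinate is 1/3.
[A_1A_2P] = ½·((-1)·(-6−(7/4)) + (-9)·(7/4−(15/2)) + (-17/4)·(15/2−(-6))) = ½·(31/4 + 207/4 − 459/8) = 17/16, so the A_3-coordinate is 1/6.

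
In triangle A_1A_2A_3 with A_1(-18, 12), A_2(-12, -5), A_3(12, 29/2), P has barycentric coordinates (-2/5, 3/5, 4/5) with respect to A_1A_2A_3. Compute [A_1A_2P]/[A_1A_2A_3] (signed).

The signed ratio [A_1A_2P]/[A_1A_2A_3] equals the barycentric coordinate of P at vertex A_3, which is 4/5.

4/5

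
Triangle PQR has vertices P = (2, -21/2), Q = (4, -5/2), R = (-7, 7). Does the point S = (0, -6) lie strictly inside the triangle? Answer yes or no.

yes

Barycentric coordinates of S: (153/214, 11/214, 25/107).
The three coordinates are positive, positive, positive; a point is interior exactly when all three are positive.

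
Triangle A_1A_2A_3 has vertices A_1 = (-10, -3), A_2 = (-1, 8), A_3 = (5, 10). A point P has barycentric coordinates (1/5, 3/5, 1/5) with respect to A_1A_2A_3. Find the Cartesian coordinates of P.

P = (1/5)·A_1 + (3/5)·A_2 + (1/5)·A_3.
x-coordinate: (1/5)·(-10) + (3/5)·(-1) + (1/5)·5 = -8/5.
y-coordinate: (1/5)·(-3) + (3/5)·8 + (1/5)·10 = 31/5.

(-8/5, 31/5)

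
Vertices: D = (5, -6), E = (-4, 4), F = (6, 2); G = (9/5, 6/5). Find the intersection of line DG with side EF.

Barycentric coordinates of G with respect to DEF: (1/5, 2/5, 2/5).
On side EF the D-coordinate is zero; dropping G's D-weight 1/5 and renormalizing the remaining 2/5 : 2/5 gives weights 1/2, 1/2 on E, F.
H = (1/2)·(-4, 4) + (1/2)·(6, 2) = (1, 3).

(1, 3)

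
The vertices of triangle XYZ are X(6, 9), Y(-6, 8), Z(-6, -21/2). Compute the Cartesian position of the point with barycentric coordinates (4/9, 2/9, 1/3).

(-2/3, 41/18)

W = (4/9)·X + (2/9)·Y + (1/3)·Z.
x-coordinate: (4/9)·6 + (2/9)·(-6) + (1/3)·(-6) = -2/3.
y-coordinate: (4/9)·9 + (2/9)·8 + (1/3)·(-21/2) = 41/18.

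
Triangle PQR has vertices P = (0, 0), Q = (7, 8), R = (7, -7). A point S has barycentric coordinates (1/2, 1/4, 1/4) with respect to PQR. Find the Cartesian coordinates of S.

(7/2, 1/4)

S = (1/2)·P + (1/4)·Q + (1/4)·R.
x-coordinate: (1/2)·0 + (1/4)·7 + (1/4)·7 = 7/2.
y-coordinate: (1/2)·0 + (1/4)·8 + (1/4)·(-7) = 1/4.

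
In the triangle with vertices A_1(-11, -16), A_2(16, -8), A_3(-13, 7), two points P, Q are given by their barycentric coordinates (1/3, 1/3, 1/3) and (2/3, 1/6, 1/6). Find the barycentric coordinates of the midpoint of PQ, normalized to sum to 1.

Since both coordinate triples sum to 1, the midpoint's barycentrics are the componentwise average.
(1/3+2/3)/2 = 1/2; similarly 1/4 and 1/4.

(1/2, 1/4, 1/4)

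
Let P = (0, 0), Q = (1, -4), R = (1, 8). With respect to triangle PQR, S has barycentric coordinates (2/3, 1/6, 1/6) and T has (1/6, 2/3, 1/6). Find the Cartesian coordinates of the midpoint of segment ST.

(7/12, -1/3)

Barycentric coordinates of the midpoint are the average: (5/12, 5/12, 1/6).
Converting: (5/12)·P + (5/12)·Q + (1/6)·R = (7/12, -1/3).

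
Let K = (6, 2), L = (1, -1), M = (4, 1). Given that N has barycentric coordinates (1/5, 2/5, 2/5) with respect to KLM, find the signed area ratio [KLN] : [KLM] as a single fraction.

2/5

The signed ratio [KLN]/[KLM] equals the barycentric coordinate of N at vertex M, which is 2/5.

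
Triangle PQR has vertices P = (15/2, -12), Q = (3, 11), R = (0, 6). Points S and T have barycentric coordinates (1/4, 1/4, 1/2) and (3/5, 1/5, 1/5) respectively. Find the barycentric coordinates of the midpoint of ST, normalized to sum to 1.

(17/40, 9/40, 7/20)

Since both coordinate triples sum to 1, the midpoint's barycentrics are the componentwise average.
(1/4+3/5)/2 = 17/40; similarly 9/40 and 7/20.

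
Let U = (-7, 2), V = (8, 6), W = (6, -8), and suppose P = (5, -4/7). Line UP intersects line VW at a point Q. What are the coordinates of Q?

(7, -1)

Barycentric coordinates of P with respect to UVW: (1/7, 3/7, 3/7).
On side VW the U-coordinate is zero; dropping P's U-weight 1/7 and renormalizing the remaining 3/7 : 3/7 gives weights 1/2, 1/2 on V, W.
Q = (1/2)·(8, 6) + (1/2)·(6, -8) = (7, -1).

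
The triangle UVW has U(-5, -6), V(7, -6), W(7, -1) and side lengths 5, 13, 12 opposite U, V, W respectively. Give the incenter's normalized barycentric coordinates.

(1/6, 13/30, 2/5)

The incenter has barycentric coordinates proportional to the opposite side lengths: (5 : 13 : 12).
Normalizing by 5+13+12 = 30 gives (1/6, 13/30, 2/5).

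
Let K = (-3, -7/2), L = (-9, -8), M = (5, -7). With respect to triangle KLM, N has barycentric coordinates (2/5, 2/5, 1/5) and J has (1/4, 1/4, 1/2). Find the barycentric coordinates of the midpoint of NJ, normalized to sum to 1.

(13/40, 13/40, 7/20)

Since both coordinate triples sum to 1, the midpoint's barycentrics are the componentwise average.
(2/5+1/4)/2 = 13/40; similarly 13/40 and 7/20.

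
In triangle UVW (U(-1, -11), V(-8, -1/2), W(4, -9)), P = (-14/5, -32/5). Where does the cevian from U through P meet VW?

(-4, -10/3)

Barycentric coordinates of P with respect to UVW: (2/5, 2/5, 1/5).
On side VW the U-coordinate is zero; dropping P's U-weight 2/5 and renormalizing the remaining 2/5 : 1/5 gives weights 2/3, 1/3 on V, W.
Q = (2/3)·(-8, -1/2) + (1/3)·(4, -9) = (-4, -10/3).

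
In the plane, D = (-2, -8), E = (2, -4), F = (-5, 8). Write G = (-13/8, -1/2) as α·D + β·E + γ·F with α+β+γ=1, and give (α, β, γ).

Signed area of the reference triangle: [DEF] = ½·((-2)·(-4−8) + 2·(8−(-8)) + (-5)·(-8−(-4))) = ½·(24 + 32 + 20) = 38.
[GEF] = ½·((-13/8)·(-4−8) + 2·(8−(-1/2)) + (-5)·(-1/2−(-4))) = ½·(39/2 + 17 − 35/2) = 19/2, so the D-coordinate is (19/2)/38 = 1/4.
[DGF] = ½·((-2)·(-1/2−8) + (-13/8)·(8−(-8)) + (-5)·(-8−(-1/2))) = ½·(17 − 26 + 75/2) = 57/4, so the E-coordinate is 3/8.
[DEG] = ½·((-2)·(-4−(-1/2)) + 2·(-1/2−(-8)) + (-13/8)·(-8−(-4))) = ½·(7 + 15 + 13/2) = 57/4, so the F-coordinate is 3/8.

(1/4, 3/8, 3/8)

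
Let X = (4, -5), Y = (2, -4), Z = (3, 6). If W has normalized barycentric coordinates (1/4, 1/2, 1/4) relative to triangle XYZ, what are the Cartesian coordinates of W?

W = (1/4)·X + (1/2)·Y + (1/4)·Z.
x-coordinate: (1/4)·4 + (1/2)·2 + (1/4)·3 = 11/4.
y-coordinate: (1/4)·(-5) + (1/2)·(-4) + (1/4)·6 = -7/4.

(11/4, -7/4)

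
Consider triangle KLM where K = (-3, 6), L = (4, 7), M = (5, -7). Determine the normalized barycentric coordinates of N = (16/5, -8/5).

Signed area of the reference triangle: [KLM] = ½·((-3)·(7−(-7)) + 4·(-7−6) + 5·(6−7)) = ½·(-42 − 52 − 5) = -99/2.
[NLM] = ½·((16/5)·(7−(-7)) + 4·(-7−(-8/5)) + 5·(-8/5−7)) = ½·(224/5 − 108/5 − 43) = -99/10, so the K-coordinate is (-99/10)/(-99/2) = 1/5.
[KNM] = ½·((-3)·(-8/5−(-7)) + (16/5)·(-7−6) + 5·(6−(-8/5))) = ½·(-81/5 − 208/5 + 38) = -99/10, so the L-coordinate is 1/5.
[KLN] = ½·((-3)·(7−(-8/5)) + 4·(-8/5−6) + (16/5)·(6−7)) = ½·(-129/5 − 152/5 − 16/5) = -297/10, so the M-coordinate is 3/5.
Check: 1/5 + 1/5 + 3/5 = 1.

(1/5, 1/5, 3/5)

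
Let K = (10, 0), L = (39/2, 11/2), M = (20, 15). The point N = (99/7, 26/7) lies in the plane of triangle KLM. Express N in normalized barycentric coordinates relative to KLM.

(4/7, 2/7, 1/7)

Signed area of the reference triangle: [KLM] = ½·(10·(11/2−15) + (39/2)·(15−0) + 20·(0−(11/2))) = ½·(-95 + 585/2 − 110) = 175/4.
[NLM] = ½·((99/7)·(11/2−15) + (39/2)·(15−(26/7)) + 20·(26/7−(11/2))) = ½·(-1881/14 + 3081/14 − 250/7) = 25, so the K-coordinate is 25/(175/4) = 4/7.
[KNM] = ½·(10·(26/7−15) + (99/7)·(15−0) + 20·(0−(26/7))) = ½·(-790/7 + 1485/7 − 520/7) = 25/2, so the L-coordinate is 2/7.
[KLN] = ½·(10·(11/2−(26/7)) + (39/2)·(26/7−0) + (99/7)·(0−(11/2))) = ½·(125/7 + 507/7 − 1089/14) = 25/4, so the M-coordinate is 1/7.
Check: 4/7 + 2/7 + 1/7 = 1.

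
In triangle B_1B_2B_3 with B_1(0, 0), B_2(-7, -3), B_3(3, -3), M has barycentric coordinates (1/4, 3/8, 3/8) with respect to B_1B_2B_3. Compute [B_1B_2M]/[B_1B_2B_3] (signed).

3/8

The signed ratio [B_1B_2M]/[B_1B_2B_3] equals the barycentric coordinate of M at vertex B_3, which is 3/8.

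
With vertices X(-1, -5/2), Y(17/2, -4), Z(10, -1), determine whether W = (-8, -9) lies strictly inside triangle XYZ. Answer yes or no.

no

Barycentric coordinates of W: (56/41, 244/123, -289/123).
The three coordinates are positive, positive, negative; a point is interior exactly when all three are positive.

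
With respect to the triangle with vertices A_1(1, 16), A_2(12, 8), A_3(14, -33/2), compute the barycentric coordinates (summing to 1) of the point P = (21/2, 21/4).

(1/6, 2/3, 1/6)

Signed area of the reference triangle: [A_1A_2A_3] = ½·(1·(8−(-33/2)) + 12·(-33/2−16) + 14·(16−8)) = ½·(49/2 − 390 + 112) = -507/4.
[PA_2A_3] = ½·((21/2)·(8−(-33/2)) + 12·(-33/2−(21/4)) + 14·(21/4−8)) = ½·(1029/4 − 261 − 77/2) = -169/8, so the A_1-coordinate is (-169/8)/(-507/4) = 1/6.
[A_1PA_3] = ½·(1·(21/4−(-33/2)) + (21/2)·(-33/2−16) + 14·(16−(21/4))) = ½·(87/4 − 1365/4 + 301/2) = -169/2, so the A_2-coordinate is 2/3.
[A_1A_2P] = ½·(1·(8−(21/4)) + 12·(21/4−16) + (21/2)·(16−8)) = ½·(11/4 − 129 + 84) = -169/8, so the A_3-coordinate is 1/6.
Check: 1/6 + 2/3 + 1/6 = 1.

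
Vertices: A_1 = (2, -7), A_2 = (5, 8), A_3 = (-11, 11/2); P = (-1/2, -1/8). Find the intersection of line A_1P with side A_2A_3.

(-3, 27/4)

Barycentric coordinates of P with respect to A_1A_2A_3: (1/2, 1/4, 1/4).
On side A_2A_3 the A_1-coordinate is zero; dropping P's A_1-weight 1/2 and renormalizing the remaining 1/4 : 1/4 gives weights 1/2, 1/2 on A_2, A_3.
Q = (1/2)·(5, 8) + (1/2)·(-11, 11/2) = (-3, 27/4).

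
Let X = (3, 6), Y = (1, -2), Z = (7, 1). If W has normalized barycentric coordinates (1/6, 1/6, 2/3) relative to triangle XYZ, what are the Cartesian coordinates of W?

W = (1/6)·X + (1/6)·Y + (2/3)·Z.
x-coordinate: (1/6)·3 + (1/6)·1 + (2/3)·7 = 16/3.
y-coordinate: (1/6)·6 + (1/6)·(-2) + (2/3)·1 = 4/3.

(16/3, 4/3)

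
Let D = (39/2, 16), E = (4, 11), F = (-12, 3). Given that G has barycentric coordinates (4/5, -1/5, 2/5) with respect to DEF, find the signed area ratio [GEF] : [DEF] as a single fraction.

4/5

The signed ratio [GEF]/[DEF] equals the barycentric coordinate of G at vertex D, which is 4/5.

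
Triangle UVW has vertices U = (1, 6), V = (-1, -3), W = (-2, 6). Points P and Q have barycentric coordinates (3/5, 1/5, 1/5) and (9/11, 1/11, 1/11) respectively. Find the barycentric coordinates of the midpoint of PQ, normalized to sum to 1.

(39/55, 8/55, 8/55)

Since both coordinate triples sum to 1, the midpoint's barycentrics are the componentwise average.
(3/5+9/11)/2 = 39/55; similarly 8/55 and 8/55.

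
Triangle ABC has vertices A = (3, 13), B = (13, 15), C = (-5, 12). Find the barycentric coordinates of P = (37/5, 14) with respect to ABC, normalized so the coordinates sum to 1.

Signed area of the reference triangle: [ABC] = ½·(3·(15−12) + 13·(12−13) + (-5)·(13−15)) = ½·(9 − 13 + 10) = 3.
[PBC] = ½·((37/5)·(15−12) + 13·(12−14) + (-5)·(14−15)) = ½·(111/5 − 26 + 5) = 3/5, so the A-coordinate is (3/5)/3 = 1/5.
[APC] = ½·(3·(14−12) + (37/5)·(12−13) + (-5)·(13−14)) = ½·(6 − 37/5 + 5) = 9/5, so the B-coordinate is 3/5.
[ABP] = ½·(3·(15−14) + 13·(14−13) + (37/5)·(13−15)) = ½·(3 + 13 − 74/5) = 3/5, so the C-coordinate is 1/5.
Check: 1/5 + 3/5 + 1/5 = 1.

(1/5, 3/5, 1/5)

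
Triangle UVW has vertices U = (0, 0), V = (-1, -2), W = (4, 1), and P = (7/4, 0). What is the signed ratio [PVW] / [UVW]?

1/4

[UVW] = ½·(0·(-2−1) + (-1)·(1−0) + 4·(0−(-2))) = ½·(0 − 1 + 8) = 7/2.
[PVW] = ½·((7/4)·(-2−1) + (-1)·(1−0) + 4·(0−(-2))) = ½·(-21/4 − 1 + 8) = 7/8, so the ratio is (7/8)/(7/2) = 1/4.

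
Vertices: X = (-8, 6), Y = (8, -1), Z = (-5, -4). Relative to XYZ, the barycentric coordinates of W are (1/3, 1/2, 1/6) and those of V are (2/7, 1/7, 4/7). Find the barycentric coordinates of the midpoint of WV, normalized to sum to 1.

(13/42, 9/28, 31/84)

Since both coordinate triples sum to 1, the midpoint's barycentrics are the componentwise average.
(1/3+2/7)/2 = 13/42; similarly 9/28 and 31/84.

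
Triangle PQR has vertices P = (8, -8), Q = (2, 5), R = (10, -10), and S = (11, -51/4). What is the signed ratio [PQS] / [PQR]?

3/4

[PQR] = ½·(8·(5−(-10)) + 2·(-10−(-8)) + 10·(-8−5)) = ½·(120 − 4 − 130) = -7.
[PQS] = ½·(8·(5−(-51/4)) + 2·(-51/4−(-8)) + 11·(-8−5)) = ½·(142 − 19/2 − 143) = -21/4, so the ratio is (-21/4)/(-7) = 3/4.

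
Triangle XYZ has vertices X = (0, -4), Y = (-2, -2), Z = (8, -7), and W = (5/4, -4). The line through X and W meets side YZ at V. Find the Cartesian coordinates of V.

(2, -4)

Barycentric coordinates of W with respect to XYZ: (3/8, 3/8, 1/4).
On side YZ the X-coordinate is zero; dropping W's X-weight 3/8 and renormalizing the remaining 3/8 : 1/4 gives weights 3/5, 2/5 on Y, Z.
V = (3/5)·(-2, -2) + (2/5)·(8, -7) = (2, -4).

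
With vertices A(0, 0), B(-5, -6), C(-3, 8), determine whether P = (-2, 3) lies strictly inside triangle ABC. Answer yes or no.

Barycentric coordinates of P: (12/29, 7/58, 27/58).
The three coordinates are positive, positive, positive; a point is interior exactly when all three are positive.

yes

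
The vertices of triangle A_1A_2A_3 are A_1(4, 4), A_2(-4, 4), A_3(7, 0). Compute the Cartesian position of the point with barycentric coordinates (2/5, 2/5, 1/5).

P = (2/5)·A_1 + (2/5)·A_2 + (1/5)·A_3.
x-coordinate: (2/5)·4 + (2/5)·(-4) + (1/5)·7 = 7/5.
y-coordinate: (2/5)·4 + (2/5)·4 + (1/5)·0 = 16/5.

(7/5, 16/5)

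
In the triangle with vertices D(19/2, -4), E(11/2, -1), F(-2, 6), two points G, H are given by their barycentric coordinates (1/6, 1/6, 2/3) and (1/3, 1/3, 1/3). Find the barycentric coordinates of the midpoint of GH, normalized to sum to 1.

(1/4, 1/4, 1/2)

Since both coordinate triples sum to 1, the midpoint's barycentrics are the componentwise average.
(1/6+1/3)/2 = 1/4; similarly 1/4 and 1/2.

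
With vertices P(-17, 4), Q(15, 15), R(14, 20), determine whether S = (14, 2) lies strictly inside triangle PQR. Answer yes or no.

no

Barycentric coordinates of S: (2/19, 62/19, -45/19).
The three coordinates are positive, positive, negative; a point is interior exactly when all three are positive.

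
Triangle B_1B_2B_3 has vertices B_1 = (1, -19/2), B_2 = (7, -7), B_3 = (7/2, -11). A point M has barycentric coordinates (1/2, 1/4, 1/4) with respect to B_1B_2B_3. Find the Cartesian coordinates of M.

M = (1/2)·B_1 + (1/4)·B_2 + (1/4)·B_3.
x-coordinate: (1/2)·1 + (1/4)·7 + (1/4)·(7/2) = 25/8.
y-coordinate: (1/2)·(-19/2) + (1/4)·(-7) + (1/4)·(-11) = -37/4.

(25/8, -37/4)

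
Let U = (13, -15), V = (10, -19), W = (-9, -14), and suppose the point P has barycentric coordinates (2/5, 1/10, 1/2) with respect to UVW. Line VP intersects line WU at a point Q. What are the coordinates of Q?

Line VP meets WU where the V-coordinate vanishes; zeroing P's V-weight and renormalizing leaves W, U-weights 1/2 : 2/5 → (5/9, 4/9).
So Q = (5/9)·W + (4/9)·U = (7/9, -130/9).

(7/9, -130/9)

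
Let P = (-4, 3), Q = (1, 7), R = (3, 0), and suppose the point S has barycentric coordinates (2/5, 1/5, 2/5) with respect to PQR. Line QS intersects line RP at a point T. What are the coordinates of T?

(-1/2, 3/2)

Line QS meets RP where the Q-coordinate vanishes; zeroing S's Q-weight and renormalizing leaves R, P-weights 2/5 : 2/5 → (1/2, 1/2).
So T = (1/2)·R + (1/2)·P = (-1/2, 3/2).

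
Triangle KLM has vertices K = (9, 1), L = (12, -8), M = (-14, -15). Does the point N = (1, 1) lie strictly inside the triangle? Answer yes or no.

no

Barycentric coordinates of N: (311/255, -128/255, 24/85).
The three coordinates are positive, negative, positive; a point is interior exactly when all three are positive.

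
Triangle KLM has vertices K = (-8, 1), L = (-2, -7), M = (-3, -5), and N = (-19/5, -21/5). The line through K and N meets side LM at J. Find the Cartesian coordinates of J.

(-11/4, -11/2)

Barycentric coordinates of N with respect to KLM: (1/5, 1/5, 3/5).
On side LM the K-coordinate is zero; dropping N's K-weight 1/5 and renormalizing the remaining 1/5 : 3/5 gives weights 1/4, 3/4 on L, M.
J = (1/4)·(-2, -7) + (3/4)·(-3, -5) = (-11/4, -11/2).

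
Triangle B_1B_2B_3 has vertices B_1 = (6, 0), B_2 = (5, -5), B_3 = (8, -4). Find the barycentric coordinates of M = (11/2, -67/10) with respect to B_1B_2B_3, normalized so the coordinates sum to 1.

Signed area of the reference triangle: [B_1B_2B_3] = ½·(6·(-5−(-4)) + 5·(-4−0) + 8·(0−(-5))) = ½·(-6 − 20 + 40) = 7.
[MB_2B_3] = ½·((11/2)·(-5−(-4)) + 5·(-4−(-67/10)) + 8·(-67/10−(-5))) = ½·(-11/2 + 27/2 − 68/5) = -14/5, so the B_1-coordinate is (-14/5)/7 = -2/5.
[B_1MB_3] = ½·(6·(-67/10−(-4)) + (11/2)·(-4−0) + 8·(0−(-67/10))) = ½·(-81/5 − 22 + 268/5) = 77/10, so the B_2-coordinate is 11/10.
[B_1B_2M] = ½·(6·(-5−(-67/10)) + 5·(-67/10−0) + (11/2)·(0−(-5))) = ½·(51/5 − 67/2 + 55/2) = 21/10, so the B_3-coordinate is 3/10.
Check: -2/5 + 11/10 + 3/10 = 1.

(-2/5, 11/10, 3/10)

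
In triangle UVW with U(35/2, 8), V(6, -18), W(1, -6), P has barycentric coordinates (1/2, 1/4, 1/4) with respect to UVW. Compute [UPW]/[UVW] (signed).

The signed ratio [UPW]/[UVW] equals the barycentric coordinate of P at vertex V, which is 1/4.

1/4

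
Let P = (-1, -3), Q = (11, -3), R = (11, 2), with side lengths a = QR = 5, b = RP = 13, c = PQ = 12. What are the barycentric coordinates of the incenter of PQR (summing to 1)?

(1/6, 13/30, 2/5)

The incenter has barycentric coordinates proportional to the opposite side lengths: (5 : 13 : 12).
Normalizing by 5+13+12 = 30 gives (1/6, 13/30, 2/5).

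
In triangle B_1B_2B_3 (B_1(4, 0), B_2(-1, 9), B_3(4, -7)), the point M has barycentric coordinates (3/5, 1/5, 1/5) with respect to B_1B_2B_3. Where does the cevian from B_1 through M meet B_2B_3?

Line B_1M meets B_2B_3 where the B_1-coordinate vanishes; zeroing M's B_1-weight and renormalizing leaves B_2, B_3-weights 1/5 : 1/5 → (1/2, 1/2).
So N = (1/2)·B_2 + (1/2)·B_3 = (3/2, 1).

(3/2, 1)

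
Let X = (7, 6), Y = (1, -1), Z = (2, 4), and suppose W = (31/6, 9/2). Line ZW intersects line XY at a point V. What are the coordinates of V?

(29/5, 23/5)

Barycentric coordinates of W with respect to XYZ: (2/3, 1/6, 1/6).
On side XY the Z-coordinate is zero; dropping W's Z-weight 1/6 and renormalizing the remaining 2/3 : 1/6 gives weights 4/5, 1/5 on X, Y.
V = (4/5)·(7, 6) + (1/5)·(1, -1) = (29/5, 23/5).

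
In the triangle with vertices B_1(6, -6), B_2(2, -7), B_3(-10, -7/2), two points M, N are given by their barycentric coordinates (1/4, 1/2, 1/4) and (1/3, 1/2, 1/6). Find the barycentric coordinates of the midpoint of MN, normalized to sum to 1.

(7/24, 1/2, 5/24)

Since both coordinate triples sum to 1, the midpoint's barycentrics are the componentwise average.
(1/4+1/3)/2 = 7/24; similarly 1/2 and 5/24.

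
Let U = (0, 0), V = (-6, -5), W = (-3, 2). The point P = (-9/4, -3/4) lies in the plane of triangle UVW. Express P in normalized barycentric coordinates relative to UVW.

Signed area of the reference triangle: [UVW] = ½·(0·(-5−2) + (-6)·(2−0) + (-3)·(0−(-5))) = ½·(0 − 12 − 15) = -27/2.
[PVW] = ½·((-9/4)·(-5−2) + (-6)·(2−(-3/4)) + (-3)·(-3/4−(-5))) = ½·(63/4 − 33/2 − 51/4) = -27/4, so the U-coordinate is (-27/4)/(-27/2) = 1/2.
[UPW] = ½·(0·(-3/4−2) + (-9/4)·(2−0) + (-3)·(0−(-3/4))) = ½·(0 − 9/2 − 9/4) = -27/8, so the V-coordinate is 1/4.
[UVP] = ½·(0·(-5−(-3/4)) + (-6)·(-3/4−0) + (-9/4)·(0−(-5))) = ½·(0 + 9/2 − 45/4) = -27/8, so the W-coordinate is 1/4.

(1/2, 1/4, 1/4)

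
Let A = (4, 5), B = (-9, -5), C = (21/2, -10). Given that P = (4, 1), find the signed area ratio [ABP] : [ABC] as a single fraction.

[ABC] = ½·(4·(-5−(-10)) + (-9)·(-10−5) + (21/2)·(5−(-5))) = ½·(20 + 135 + 105) = 130.
[ABP] = ½·(4·(-5−1) + (-9)·(1−5) + 4·(5−(-5))) = ½·(-24 + 36 + 40) = 26, so the ratio is 26/130 = 1/5.

1/5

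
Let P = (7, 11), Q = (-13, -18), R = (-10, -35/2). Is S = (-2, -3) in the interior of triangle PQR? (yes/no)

yes

Barycentric coordinates of S: (79/154, 37/154, 19/77).
The three coordinates are positive, positive, positive; a point is interior exactly when all three are positive.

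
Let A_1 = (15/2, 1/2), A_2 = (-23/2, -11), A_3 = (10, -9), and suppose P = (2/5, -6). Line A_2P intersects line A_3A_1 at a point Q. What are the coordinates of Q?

Barycentric coordinates of P with respect to A_1A_2A_3: (2/5, 2/5, 1/5).
On side A_3A_1 the A_2-coordinate is zero; dropping P's A_2-weight 2/5 and renormalizing the remaining 1/5 : 2/5 gives weights 1/3, 2/3 on A_3, A_1.
Q = (1/3)·(10, -9) + (2/3)·(15/2, 1/2) = (25/3, -8/3).

(25/3, -8/3)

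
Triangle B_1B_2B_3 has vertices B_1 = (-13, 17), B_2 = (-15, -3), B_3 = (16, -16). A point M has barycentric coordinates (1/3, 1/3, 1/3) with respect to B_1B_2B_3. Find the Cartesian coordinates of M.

M = (1/3)·B_1 + (1/3)·B_2 + (1/3)·B_3.
x-coordinate: (1/3)·(-13) + (1/3)·(-15) + (1/3)·16 = -4.
y-coordinate: (1/3)·17 + (1/3)·(-3) + (1/3)·(-16) = -2/3.

(-4, -2/3)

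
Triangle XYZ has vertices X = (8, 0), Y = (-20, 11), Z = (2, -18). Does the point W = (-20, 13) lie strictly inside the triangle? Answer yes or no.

Barycentric coordinates of W: (22/285, 97/95, -28/285).
The three coordinates are positive, positive, negative; a point is interior exactly when all three are positive.

no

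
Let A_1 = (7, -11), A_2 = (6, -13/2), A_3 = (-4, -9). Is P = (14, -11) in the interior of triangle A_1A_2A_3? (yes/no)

Barycentric coordinates of P: (26/19, 28/95, -63/95).
The three coordinates are positive, positive, negative; a point is interior exactly when all three are positive.

no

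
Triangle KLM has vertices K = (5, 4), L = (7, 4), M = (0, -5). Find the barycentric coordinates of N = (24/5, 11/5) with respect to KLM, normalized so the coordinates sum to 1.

Signed area of the reference triangle: [KLM] = ½·(5·(4−(-5)) + 7·(-5−4) + 0·(4−4)) = ½·(45 − 63 + 0) = -9.
[NLM] = ½·((24/5)·(4−(-5)) + 7·(-5−(11/5)) + 0·(11/5−4)) = ½·(216/5 − 252/5 + 0) = -18/5, so the K-coordinate is (-18/5)/(-9) = 2/5.
[KNM] = ½·(5·(11/5−(-5)) + (24/5)·(-5−4) + 0·(4−(11/5))) = ½·(36 − 216/5 + 0) = -18/5, so the L-coordinate is 2/5.
[KLN] = ½·(5·(4−(11/5)) + 7·(11/5−4) + (24/5)·(4−4)) = ½·(9 − 63/5 + 0) = -9/5, so the M-coordinate is 1/5.
Check: 2/5 + 2/5 + 1/5 = 1.

(2/5, 2/5, 1/5)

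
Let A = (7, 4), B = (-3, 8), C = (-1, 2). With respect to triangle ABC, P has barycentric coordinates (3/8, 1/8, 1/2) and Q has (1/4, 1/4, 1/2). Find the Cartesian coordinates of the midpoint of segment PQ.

(9/8, 15/4)

Barycentric coordinates of the midpoint are the average: (5/16, 3/16, 1/2).
Converting: (5/16)·A + (3/16)·B + (1/2)·C = (9/8, 15/4).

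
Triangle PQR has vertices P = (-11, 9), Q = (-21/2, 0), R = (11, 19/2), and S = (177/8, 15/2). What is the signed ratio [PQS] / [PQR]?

[PQR] = ½·((-11)·(0−(19/2)) + (-21/2)·(19/2−9) + 11·(9−0)) = ½·(209/2 − 21/4 + 99) = 793/8.
[PQS] = ½·((-11)·(0−(15/2)) + (-21/2)·(15/2−9) + (177/8)·(9−0)) = ½·(165/2 + 63/4 + 1593/8) = 2379/16, so the ratio is (2379/16)/(793/8) = 3/2.

3/2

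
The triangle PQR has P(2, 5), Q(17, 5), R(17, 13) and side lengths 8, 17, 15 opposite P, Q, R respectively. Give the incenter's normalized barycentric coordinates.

(1/5, 17/40, 3/8)

The incenter has barycentric coordinates proportional to the opposite side lengths: (8 : 17 : 15).
Normalizing by 8+17+15 = 40 gives (1/5, 17/40, 3/8).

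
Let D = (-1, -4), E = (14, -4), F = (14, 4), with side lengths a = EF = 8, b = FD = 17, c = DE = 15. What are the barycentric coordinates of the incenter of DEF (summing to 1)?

(1/5, 17/40, 3/8)

The incenter has barycentric coordinates proportional to the opposite side lengths: (8 : 17 : 15).
Normalizing by 8+17+15 = 40 gives (1/5, 17/40, 3/8).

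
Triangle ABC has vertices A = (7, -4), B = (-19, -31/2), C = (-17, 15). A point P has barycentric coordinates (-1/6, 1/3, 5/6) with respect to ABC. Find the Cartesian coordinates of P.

P = (-1/6)·A + (1/3)·B + (5/6)·C.
x-coordinate: (-1/6)·7 + (1/3)·(-19) + (5/6)·(-17) = -65/3.
y-coordinate: (-1/6)·(-4) + (1/3)·(-31/2) + (5/6)·15 = 8.

(-65/3, 8)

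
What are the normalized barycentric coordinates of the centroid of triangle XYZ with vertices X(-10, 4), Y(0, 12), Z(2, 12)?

The centroid is the average of the vertices, so each weight is 1/3.

(1/3, 1/3, 1/3)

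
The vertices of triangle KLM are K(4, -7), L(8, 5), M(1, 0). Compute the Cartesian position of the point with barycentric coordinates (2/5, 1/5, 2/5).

(18/5, -9/5)

N = (2/5)·K + (1/5)·L + (2/5)·M.
x-coordinate: (2/5)·4 + (1/5)·8 + (2/5)·1 = 18/5.
y-coordinate: (2/5)·(-7) + (1/5)·5 + (2/5)·0 = -9/5.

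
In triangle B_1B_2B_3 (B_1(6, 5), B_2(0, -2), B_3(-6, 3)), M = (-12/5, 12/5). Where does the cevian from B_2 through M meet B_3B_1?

(-3, 7/2)

Barycentric coordinates of M with respect to B_1B_2B_3: (1/5, 1/5, 3/5).
On side B_3B_1 the B_2-coordinate is zero; dropping M's B_2-weight 1/5 and renormalizing the remaining 3/5 : 1/5 gives weights 3/4, 1/4 on B_3, B_1.
N = (3/4)·(-6, 3) + (1/4)·(6, 5) = (-3, 7/2).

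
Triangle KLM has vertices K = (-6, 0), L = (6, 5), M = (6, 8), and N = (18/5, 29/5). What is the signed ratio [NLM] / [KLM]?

[KLM] = ½·((-6)·(5−8) + 6·(8−0) + 6·(0−5)) = ½·(18 + 48 − 30) = 18.
[NLM] = ½·((18/5)·(5−8) + 6·(8−(29/5)) + 6·(29/5−5)) = ½·(-54/5 + 66/5 + 24/5) = 18/5, so the ratio is (18/5)/18 = 1/5.

1/5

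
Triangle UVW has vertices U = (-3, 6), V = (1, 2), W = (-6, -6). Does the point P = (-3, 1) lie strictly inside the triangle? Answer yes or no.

yes

Barycentric coordinates of P: (5/12, 1/4, 1/3).
The three coordinates are positive, positive, positive; a point is interior exactly when all three are positive.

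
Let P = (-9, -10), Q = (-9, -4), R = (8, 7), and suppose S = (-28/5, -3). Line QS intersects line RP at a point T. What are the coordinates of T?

(-1/2, -3/2)

Barycentric coordinates of S with respect to PQR: (1/5, 3/5, 1/5).
On side RP the Q-coordinate is zero; dropping S's Q-weight 3/5 and renormalizing the remaining 1/5 : 1/5 gives weights 1/2, 1/2 on R, P.
T = (1/2)·(8, 7) + (1/2)·(-9, -10) = (-1/2, -3/2).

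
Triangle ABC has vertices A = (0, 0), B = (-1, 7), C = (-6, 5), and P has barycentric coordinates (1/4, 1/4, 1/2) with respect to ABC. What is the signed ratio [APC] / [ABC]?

1/4

The signed ratio [APC]/[ABC] equals the barycentric coordinate of P at vertex B, which is 1/4.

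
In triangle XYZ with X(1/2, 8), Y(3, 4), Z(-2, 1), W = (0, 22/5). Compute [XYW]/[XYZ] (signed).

2/5

[XYZ] = ½·((1/2)·(4−1) + 3·(1−8) + (-2)·(8−4)) = ½·(3/2 − 21 − 8) = -55/4.
[XYW] = ½·((1/2)·(4−(22/5)) + 3·(22/5−8) + 0·(8−4)) = ½·(-1/5 − 54/5 + 0) = -11/2, so the ratio is (-11/2)/(-55/4) = 2/5.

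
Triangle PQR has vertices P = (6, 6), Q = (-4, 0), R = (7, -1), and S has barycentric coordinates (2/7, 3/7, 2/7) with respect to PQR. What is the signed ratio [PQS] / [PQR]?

2/7

The signed ratio [PQS]/[PQR] equals the barycentric coordinate of S at vertex R, which is 2/7.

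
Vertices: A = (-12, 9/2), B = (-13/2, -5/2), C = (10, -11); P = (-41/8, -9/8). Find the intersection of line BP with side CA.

Barycentric coordinates of P with respect to ABC: (1/2, 1/4, 1/4).
On side CA the B-coordinate is zero; dropping P's B-weight 1/4 and renormalizing the remaining 1/4 : 1/2 gives weights 1/3, 2/3 on C, A.
Q = (1/3)·(10, -11) + (2/3)·(-12, 9/2) = (-14/3, -2/3).

(-14/3, -2/3)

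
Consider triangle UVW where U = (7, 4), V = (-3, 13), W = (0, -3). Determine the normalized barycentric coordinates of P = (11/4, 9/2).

(1/2, 1/4, 1/4)

Signed area of the reference triangle: [UVW] = ½·(7·(13−(-3)) + (-3)·(-3−4) + 0·(4−13)) = ½·(112 + 21 + 0) = 133/2.
[PVW] = ½·((11/4)·(13−(-3)) + (-3)·(-3−(9/2)) + 0·(9/2−13)) = ½·(44 + 45/2 + 0) = 133/4, so the U-coordinate is (133/4)/(133/2) = 1/2.
[UPW] = ½·(7·(9/2−(-3)) + (11/4)·(-3−4) + 0·(4−(9/2))) = ½·(105/2 − 77/4 + 0) = 133/8, so the V-coordinate is 1/4.
[UVP] = ½·(7·(13−(9/2)) + (-3)·(9/2−4) + (11/4)·(4−13)) = ½·(119/2 − 3/2 − 99/4) = 133/8, so the W-coordinate is 1/4.
Check: 1/2 + 1/4 + 1/4 = 1.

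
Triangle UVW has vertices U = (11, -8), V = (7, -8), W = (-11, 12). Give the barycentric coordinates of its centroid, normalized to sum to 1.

The centroid is the average of the vertices, so each weight is 1/3.

(1/3, 1/3, 1/3)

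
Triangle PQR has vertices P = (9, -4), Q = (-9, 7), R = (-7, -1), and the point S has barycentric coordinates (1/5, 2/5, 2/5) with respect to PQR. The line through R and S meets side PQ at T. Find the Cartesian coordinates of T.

(-3, 10/3)

Line RS meets PQ where the R-coordinate vanishes; zeroing S's R-weight and renormalizing leaves P, Q-weights 1/5 : 2/5 → (1/3, 2/3).
So T = (1/3)·P + (2/3)·Q = (-3, 10/3).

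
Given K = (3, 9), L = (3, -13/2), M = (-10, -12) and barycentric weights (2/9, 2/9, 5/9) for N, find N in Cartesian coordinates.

(-38/9, -55/9)

N = (2/9)·K + (2/9)·L + (5/9)·M.
x-coordinate: (2/9)·3 + (2/9)·3 + (5/9)·(-10) = -38/9.
y-coordinate: (2/9)·9 + (2/9)·(-13/2) + (5/9)·(-12) = -55/9.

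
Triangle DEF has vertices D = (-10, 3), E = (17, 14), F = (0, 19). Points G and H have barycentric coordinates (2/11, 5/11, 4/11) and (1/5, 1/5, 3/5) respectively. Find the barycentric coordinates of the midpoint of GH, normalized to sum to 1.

Since both coordinate triples sum to 1, the midpoint's barycentrics are the componentwise average.
(2/11+1/5)/2 = 21/110; similarly 18/55 and 53/110.

(21/110, 18/55, 53/110)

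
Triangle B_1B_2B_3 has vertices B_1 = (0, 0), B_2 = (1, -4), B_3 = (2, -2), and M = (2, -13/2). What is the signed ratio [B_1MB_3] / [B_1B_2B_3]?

[B_1B_2B_3] = ½·(0·(-4−(-2)) + 1·(-2−0) + 2·(0−(-4))) = ½·(0 − 2 + 8) = 3.
[B_1MB_3] = ½·(0·(-13/2−(-2)) + 2·(-2−0) + 2·(0−(-13/2))) = ½·(0 − 4 + 13) = 9/2, so the ratio is (9/2)/3 = 3/2.

3/2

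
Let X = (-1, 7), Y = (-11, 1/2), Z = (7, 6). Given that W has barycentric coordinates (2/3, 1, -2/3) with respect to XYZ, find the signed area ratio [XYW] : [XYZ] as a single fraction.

The signed ratio [XYW]/[XYZ] equals the barycentric coordinate of W at vertex Z, which is -2/3.

-2/3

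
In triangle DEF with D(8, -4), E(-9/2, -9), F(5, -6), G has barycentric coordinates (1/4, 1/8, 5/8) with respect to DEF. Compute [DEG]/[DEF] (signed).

5/8

The signed ratio [DEG]/[DEF] equals the barycentric coordinate of G at vertex F, which is 5/8.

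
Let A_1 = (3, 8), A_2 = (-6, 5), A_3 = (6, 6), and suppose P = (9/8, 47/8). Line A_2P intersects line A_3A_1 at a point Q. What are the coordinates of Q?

(27/5, 32/5)

Barycentric coordinates of P with respect to A_1A_2A_3: (1/8, 3/8, 1/2).
On side A_3A_1 the A_2-coordinate is zero; dropping P's A_2-weight 3/8 and renormalizing the remaining 1/2 : 1/8 gives weights 4/5, 1/5 on A_3, A_1.
Q = (4/5)·(6, 6) + (1/5)·(3, 8) = (27/5, 32/5).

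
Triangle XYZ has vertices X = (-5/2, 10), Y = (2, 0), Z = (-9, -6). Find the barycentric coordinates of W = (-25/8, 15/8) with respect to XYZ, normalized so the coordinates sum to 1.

Signed area of the reference triangle: [XYZ] = ½·((-5/2)·(0−(-6)) + 2·(-6−10) + (-9)·(10−0)) = ½·(-15 − 32 − 90) = -137/2.
[WYZ] = ½·((-25/8)·(0−(-6)) + 2·(-6−(15/8)) + (-9)·(15/8−0)) = ½·(-75/4 − 63/4 − 135/8) = -411/16, so the X-coordinate is (-411/16)/(-137/2) = 3/8.
[XWZ] = ½·((-5/2)·(15/8−(-6)) + (-25/8)·(-6−10) + (-9)·(10−(15/8))) = ½·(-315/16 + 50 − 585/8) = -685/32, so the Y-coordinate is 5/16.
[XYW] = ½·((-5/2)·(0−(15/8)) + 2·(15/8−10) + (-25/8)·(10−0)) = ½·(75/16 − 65/4 − 125/4) = -685/32, so the Z-coordinate is 5/16.
Check: 3/8 + 5/16 + 5/16 = 1.

(3/8, 5/16, 5/16)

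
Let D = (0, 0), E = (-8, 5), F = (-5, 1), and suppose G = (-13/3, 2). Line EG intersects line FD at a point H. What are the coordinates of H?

(-5/2, 1/2)

Barycentric coordinates of G with respect to DEF: (1/3, 1/3, 1/3).
On side FD the E-coordinate is zero; dropping G's E-weight 1/3 and renormalizing the remaining 1/3 : 1/3 gives weights 1/2, 1/2 on F, D.
H = (1/2)·(-5, 1) + (1/2)·(0, 0) = (-5/2, 1/2).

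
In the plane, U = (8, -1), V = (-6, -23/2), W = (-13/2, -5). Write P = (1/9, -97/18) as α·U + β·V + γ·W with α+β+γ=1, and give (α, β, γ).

(4/9, 1/3, 2/9)

Signed area of the reference triangle: [UVW] = ½·(8·(-23/2−(-5)) + (-6)·(-5−(-1)) + (-13/2)·(-1−(-23/2))) = ½·(-52 + 24 − 273/4) = -385/8.
[PVW] = ½·((1/9)·(-23/2−(-5)) + (-6)·(-5−(-97/18)) + (-13/2)·(-97/18−(-23/2))) = ½·(-13/18 − 7/3 − 715/18) = -385/18, so the U-coordinate is (-385/18)/(-385/8) = 4/9.
[UPW] = ½·(8·(-97/18−(-5)) + (1/9)·(-5−(-1)) + (-13/2)·(-1−(-97/18))) = ½·(-28/9 − 4/9 − 1027/36) = -385/24, so the V-coordinate is 1/3.
[UVP] = ½·(8·(-23/2−(-97/18)) + (-6)·(-97/18−(-1)) + (1/9)·(-1−(-23/2))) = ½·(-440/9 + 79/3 + 7/6) = -385/36, so the W-coordinate is 2/9.
Check: 4/9 + 1/3 + 2/9 = 1.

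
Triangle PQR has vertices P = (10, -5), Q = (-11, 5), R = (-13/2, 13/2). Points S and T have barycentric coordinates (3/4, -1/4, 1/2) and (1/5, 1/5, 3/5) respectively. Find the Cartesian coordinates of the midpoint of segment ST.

(29/20, 43/40)

Barycentric coordinates of the midpoint are the average: (19/40, -1/40, 11/20).
Converting: (19/40)·P + (-1/40)·Q + (11/20)·R = (29/20, 43/40).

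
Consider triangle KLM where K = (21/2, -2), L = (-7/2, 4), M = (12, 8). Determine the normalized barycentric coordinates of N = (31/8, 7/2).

Signed area of the reference triangle: [KLM] = ½·((21/2)·(4−8) + (-7/2)·(8−(-2)) + 12·(-2−4)) = ½·(-42 − 35 − 72) = -149/2.
[NLM] = ½·((31/8)·(4−8) + (-7/2)·(8−(7/2)) + 12·(7/2−4)) = ½·(-31/2 − 63/4 − 6) = -149/8, so the K-coordinate is (-149/8)/(-149/2) = 1/4.
[KNM] = ½·((21/2)·(7/2−8) + (31/8)·(8−(-2)) + 12·(-2−(7/2))) = ½·(-189/4 + 155/4 − 66) = -149/4, so the L-coordinate is 1/2.
[KLN] = ½·((21/2)·(4−(7/2)) + (-7/2)·(7/2−(-2)) + (31/8)·(-2−4)) = ½·(21/4 − 77/4 − 93/4) = -149/8, so the M-coordinate is 1/4.
Check: 1/4 + 1/2 + 1/4 = 1.

(1/4, 1/2, 1/4)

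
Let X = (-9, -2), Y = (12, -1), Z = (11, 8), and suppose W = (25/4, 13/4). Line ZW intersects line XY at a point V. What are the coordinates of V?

(3/2, -3/2)

Barycentric coordinates of W with respect to XYZ: (1/4, 1/4, 1/2).
On side XY the Z-coordinate is zero; dropping W's Z-weight 1/2 and renormalizing the remaining 1/4 : 1/4 gives weights 1/2, 1/2 on X, Y.
V = (1/2)·(-9, -2) + (1/2)·(12, -1) = (3/2, -3/2).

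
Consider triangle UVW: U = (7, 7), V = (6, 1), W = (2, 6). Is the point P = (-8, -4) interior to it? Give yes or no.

no

Barycentric coordinates of P: (-90/29, 40/29, 79/29).
The three coordinates are negative, positive, positive; a point is interior exactly when all three are positive.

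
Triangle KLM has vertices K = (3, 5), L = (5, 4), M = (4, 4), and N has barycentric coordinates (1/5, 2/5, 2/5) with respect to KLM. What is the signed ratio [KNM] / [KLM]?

2/5

The signed ratio [KNM]/[KLM] equals the barycentric coordinate of N at vertex L, which is 2/5.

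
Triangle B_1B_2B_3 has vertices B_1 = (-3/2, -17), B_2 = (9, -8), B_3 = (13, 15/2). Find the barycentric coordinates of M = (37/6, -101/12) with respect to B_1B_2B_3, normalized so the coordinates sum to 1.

(1/3, 1/2, 1/6)

Signed area of the reference triangle: [B_1B_2B_3] = ½·((-3/2)·(-8−(15/2)) + 9·(15/2−(-17)) + 13·(-17−(-8))) = ½·(93/4 + 441/2 − 117) = 507/8.
[MB_2B_3] = ½·((37/6)·(-8−(15/2)) + 9·(15/2−(-101/12)) + 13·(-101/12−(-8))) = ½·(-1147/12 + 573/4 − 65/12) = 169/8, so the B_1-coordinate is (169/8)/(507/8) = 1/3.
[B_1MB_3] = ½·((-3/2)·(-101/12−(15/2)) + (37/6)·(15/2−(-17)) + 13·(-17−(-101/12))) = ½·(191/8 + 1813/12 − 1339/12) = 507/16, so the B_2-coordinate is 1/2.
[B_1B_2M] = ½·((-3/2)·(-8−(-101/12)) + 9·(-101/12−(-17)) + (37/6)·(-17−(-8))) = ½·(-5/8 + 309/4 − 111/2) = 169/16, so the B_3-coordinate is 1/6.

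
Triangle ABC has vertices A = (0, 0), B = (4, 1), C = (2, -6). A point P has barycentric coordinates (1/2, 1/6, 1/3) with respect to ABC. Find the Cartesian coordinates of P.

(4/3, -11/6)

P = (1/2)·A + (1/6)·B + (1/3)·C.
x-coordinate: (1/2)·0 + (1/6)·4 + (1/3)·2 = 4/3.
y-coordinate: (1/2)·0 + (1/6)·1 + (1/3)·(-6) = -11/6.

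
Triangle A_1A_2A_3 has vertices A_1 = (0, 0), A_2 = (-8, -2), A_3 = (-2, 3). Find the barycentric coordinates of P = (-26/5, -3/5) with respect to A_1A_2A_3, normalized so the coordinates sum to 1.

Signed area of the reference triangle: [A_1A_2A_3] = ½·(0·(-2−3) + (-8)·(3−0) + (-2)·(0−(-2))) = ½·(0 − 24 − 4) = -14.
[PA_2A_3] = ½·((-26/5)·(-2−3) + (-8)·(3−(-3/5)) + (-2)·(-3/5−(-2))) = ½·(26 − 144/5 − 14/5) = -14/5, so the A_1-coordinate is (-14/5)/(-14) = 1/5.
[A_1PA_3] = ½·(0·(-3/5−3) + (-26/5)·(3−0) + (-2)·(0−(-3/5))) = ½·(0 − 78/5 − 6/5) = -42/5, so the A_2-coordinate is 3/5.
[A_1A_2P] = ½·(0·(-2−(-3/5)) + (-8)·(-3/5−0) + (-26/5)·(0−(-2))) = ½·(0 + 24/5 − 52/5) = -14/5, so the A_3-coordinate is 1/5.

(1/5, 3/5, 1/5)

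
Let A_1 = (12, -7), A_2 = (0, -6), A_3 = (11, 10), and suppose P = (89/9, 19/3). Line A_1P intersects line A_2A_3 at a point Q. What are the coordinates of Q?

Barycentric coordinates of P with respect to A_1A_2A_3: (1/9, 1/9, 7/9).
On side A_2A_3 the A_1-coordinate is zero; dropping P's A_1-weight 1/9 and renormalizing the remaining 1/9 : 7/9 gives weights 1/8, 7/8 on A_2, A_3.
Q = (1/8)·(0, -6) + (7/8)·(11, 10) = (77/8, 8).

(77/8, 8)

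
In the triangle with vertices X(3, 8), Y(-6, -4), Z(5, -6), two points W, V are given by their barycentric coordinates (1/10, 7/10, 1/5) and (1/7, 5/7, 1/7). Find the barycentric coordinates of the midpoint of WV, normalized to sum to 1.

Since both coordinate triples sum to 1, the midpoint's barycentrics are the componentwise average.
(1/10+1/7)/2 = 17/140; similarly 99/140 and 6/35.

(17/140, 99/140, 6/35)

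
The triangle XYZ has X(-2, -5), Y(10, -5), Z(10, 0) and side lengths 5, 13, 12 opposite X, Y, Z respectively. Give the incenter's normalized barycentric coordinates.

(1/6, 13/30, 2/5)

The incenter has barycentric coordinates proportional to the opposite side lengths: (5 : 13 : 12).
Normalizing by 5+13+12 = 30 gives (1/6, 13/30, 2/5).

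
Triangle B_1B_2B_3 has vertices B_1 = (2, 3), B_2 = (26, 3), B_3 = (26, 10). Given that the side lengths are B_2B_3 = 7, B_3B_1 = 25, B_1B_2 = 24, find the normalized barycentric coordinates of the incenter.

The incenter has barycentric coordinates proportional to the opposite side lengths: (7 : 25 : 24).
Normalizing by 7+25+24 = 56 gives (1/8, 25/56, 3/7).

(1/8, 25/56, 3/7)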